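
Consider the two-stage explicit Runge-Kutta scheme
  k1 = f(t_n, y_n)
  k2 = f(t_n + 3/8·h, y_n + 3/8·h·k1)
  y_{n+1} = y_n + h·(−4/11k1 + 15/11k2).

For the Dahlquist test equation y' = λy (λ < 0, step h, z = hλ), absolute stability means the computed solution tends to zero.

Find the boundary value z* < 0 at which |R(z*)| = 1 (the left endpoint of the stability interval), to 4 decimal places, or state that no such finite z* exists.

On y'=λy, z=hλ:
  k1=λy_n ⇒ h·k1=z·y_n;  k2=λ(1+3/8z)y_n ⇒ h·k2=z(1+3/8z)y_n
  y_{n+1}/y_n = 1 − 4/11z + 15/11z(1+3/8z) = 1 + z + 45/88z²
  ⇒ R(z) = 1 + z + 45/88z².

Boundary: |R(x)|=1, x<0.
x=-1.46: |R|=0.6300
R=1: x+45/88x²=0 ⇒ x=−88/45=-1.9556; min R=1−1/(4·45/88)=0.5111>−1
Confirm numerically:
  x=-1.486: |R|=0.64319 <1
  x=-1.195: |R|=0.53524 <1
  x=-1.077: |R|=0.51615 <1
  x=-0.862: |R|=0.51797 <1
  x=-2.536: |R|=1.75273 >1
  x=-2.413: |R|=1.56445 >1
  x=-2.028: |R|=1.07513 >1
Interval (-1.9556, 0).

z* = -1.9556.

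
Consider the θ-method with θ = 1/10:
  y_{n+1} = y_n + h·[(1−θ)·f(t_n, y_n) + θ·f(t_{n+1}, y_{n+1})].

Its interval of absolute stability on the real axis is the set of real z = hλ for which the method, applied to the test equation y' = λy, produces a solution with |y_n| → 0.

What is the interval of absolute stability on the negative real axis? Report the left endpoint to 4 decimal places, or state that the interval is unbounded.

Test eqn y'=λy, z=hλ:
  y_{n+1} = y_n + z·[9/10·y_n + 1/10·y_{n+1}] ⇒ (1 − 1/10z)y_{n+1} = (1 + 9/10z)y_n
  so R(z) = (1 + 9/10z)/(1 − 1/10z).

Boundary: |R(x)|=1, x<0.
x=-1.72: |R|=0.4676
R=−1: 1+9/10x = −1+1/10x ⇒ -4/5x=2 ⇒ x=2/(-4/5)=-2.5000
Confirm numerically:
  x=-2.319: |R|=0.88246 <1
  x=-1.269: |R|=0.12610 <1
  x=-1.102: |R|=0.00739 <1
  x=-2.885: |R|=1.23904 >1
  x=-2.564: |R|=1.04075 >1
Stable set (-2.5000, 0).

z∈(-2.5000,0).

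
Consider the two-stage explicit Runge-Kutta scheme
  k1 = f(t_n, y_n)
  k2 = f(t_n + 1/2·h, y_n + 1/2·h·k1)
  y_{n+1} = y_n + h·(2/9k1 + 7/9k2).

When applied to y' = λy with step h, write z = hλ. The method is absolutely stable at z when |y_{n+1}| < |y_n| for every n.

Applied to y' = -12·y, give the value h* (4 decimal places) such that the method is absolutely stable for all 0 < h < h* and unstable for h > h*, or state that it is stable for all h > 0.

(-2.5714,0); λ=-12 ⇒ h* = (18/7)/12 = 0.2143.

Test eqn y'=λy, z=hλ:
  k1=λy_n ⇒ h·k1=z·y_n;  k2=λ(1+1/2z)y_n ⇒ h·k2=z(1+1/2z)y_n
  y_{n+1}/y_n = 1 + 2/9z + 7/9z(1+1/2z) = 1 + z + 7/18z²
  so R(z) = 1 + z + 7/18z².

Find x<0 with |R(x)|<1.
x=-0.7: |R|=0.4906
R=1: x+7/18x²=0 ⇒ x=−18/7=-2.5714; min R=1−1/(4·7/18)=0.3571>−1
Confirm numerically:
  x=-2.456: |R|=0.88975 <1
  x=-1.749: |R|=0.44061 <1
  x=-1.470: |R|=0.37035 <1
  x=-3.124: |R|=1.67131 >1
  x=-2.922: |R|=1.39837 >1
  x=-2.897: |R|=1.36679 >1
Stable set (-2.5714, 0).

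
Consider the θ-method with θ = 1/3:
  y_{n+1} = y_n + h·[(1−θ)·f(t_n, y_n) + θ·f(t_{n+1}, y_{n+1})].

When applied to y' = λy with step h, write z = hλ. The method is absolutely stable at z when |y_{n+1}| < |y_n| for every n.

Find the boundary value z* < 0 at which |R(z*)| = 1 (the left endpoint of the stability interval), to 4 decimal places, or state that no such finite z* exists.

z* = -6.0000.

Test eqn y'=λy, z=hλ:
  y_{n+1} = y_n + z·[2/3·y_n + 1/3·y_{n+1}] ⇒ (1 − 1/3z)y_{n+1} = (1 + 2/3z)y_n
  ⇒ R(z) = (1 + 2/3z)/(1 − 1/3z).

Find x<0 with |R(x)|<1.
x=-1.24: |R|=0.1226
R=−1: 1+2/3x = −1+1/3x ⇒ -1/3x=2 ⇒ x=2/(-1/3)=-6.0000
Confirm numerically:
  x=-5.631: |R|=0.95725 <1
  x=-4.888: |R|=0.85903 <1
  x=-3.673: |R|=0.65128 <1
  x=-2.943: |R|=0.48561 <1
  x=-6.205: |R|=1.02227 >1
  x=-6.164: |R|=1.01790 >1
  x=-6.084: |R|=1.00925 >1
Stable set (-6.0000, 0).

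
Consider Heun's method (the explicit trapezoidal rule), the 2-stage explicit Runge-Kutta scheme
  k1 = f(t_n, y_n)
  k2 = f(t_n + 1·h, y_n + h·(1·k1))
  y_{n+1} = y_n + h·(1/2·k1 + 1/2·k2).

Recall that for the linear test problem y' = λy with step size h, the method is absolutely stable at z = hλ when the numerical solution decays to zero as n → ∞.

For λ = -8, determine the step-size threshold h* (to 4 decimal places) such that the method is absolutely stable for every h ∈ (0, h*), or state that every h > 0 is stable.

(-2.0000,0); λ=-8 ⇒ h* = 0.2500.

On y'=λy, z=hλ:
  order 2, 2-stage ⇒ R(z)=1+z+z^2/2
  (e.g. R(-0.71)=0.54205, |R|=0.54205)

Boundary: |R(x)|=1, x<0.
x=-0.71: |R|=0.5421
|R(-2.28)|=1.3192 |R(-2.21)|=1.2320 |R(-0.58)|=0.5882
Bisect:
  x_lo=-2.8664 |R|=2.2417  x_hi=-0.3585 |R|=0.7058
  mid=-1.61244 |R|=0.68754 →hi
  mid=-2.23942 |R|=1.26808 →lo
  mid=-1.92593 |R|=0.92867 →hi
  mid=-2.08268 |R|=1.08609 →lo
  mid=-2.00430 |R|=1.00431 →lo
  mid=-1.96512 |R|=0.96572 →hi
  mid=-1.98471 |R|=0.98483 →hi
  ...
  [-2.00002,-1.99986] ⇒ x*=-2.0000
So |R|<1 on (-2.0000, 0).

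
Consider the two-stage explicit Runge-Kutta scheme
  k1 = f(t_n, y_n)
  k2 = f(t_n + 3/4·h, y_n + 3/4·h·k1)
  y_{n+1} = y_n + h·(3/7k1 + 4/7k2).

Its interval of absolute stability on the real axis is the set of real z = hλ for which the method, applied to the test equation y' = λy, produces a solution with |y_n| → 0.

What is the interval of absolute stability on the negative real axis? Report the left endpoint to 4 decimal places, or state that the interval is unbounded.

Test eqn y'=λy, z=hλ:
  k1=λy_n ⇒ h·k1=z·y_n;  k2=λ(1+3/4z)y_n ⇒ h·k2=z(1+3/4z)y_n
  y_{n+1}/y_n = 1 + 3/7z + 4/7z(1+3/4z) = 1 + z + 3/7z²
  Hence R(z) = 1 + z + 3/7z².

Boundary: |R(x)|=1, x<0.
x=-1.26: |R|=0.4204
R=1: x+3/7x²=0 ⇒ x=−7/3=-2.3333; min R=1−1/(4·3/7)=0.4167>−1
Confirm numerically:
  x=-2.059: |R|=0.75792 <1
  x=-1.497: |R|=0.46343 <1
  x=-1.479: |R|=0.45847 <1
  x=-2.856: |R|=1.63974 >1
  x=-2.609: |R|=1.30823 >1
  x=-2.477: |R|=1.15251 >1
So |R|<1 on (-2.3333, 0).

z∈(-2.3333,0).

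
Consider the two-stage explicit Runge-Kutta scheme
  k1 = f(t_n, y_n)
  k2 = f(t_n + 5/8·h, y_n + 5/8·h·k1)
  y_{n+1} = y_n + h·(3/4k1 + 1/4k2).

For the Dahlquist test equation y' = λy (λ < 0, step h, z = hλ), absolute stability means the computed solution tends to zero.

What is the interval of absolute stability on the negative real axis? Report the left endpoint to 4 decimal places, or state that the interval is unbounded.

z∈(-6.4000,0).

On y'=λy, z=hλ:
  k1=λy_n ⇒ h·k1=z·y_n;  k2=λ(1+5/8z)y_n ⇒ h·k2=z(1+5/8z)y_n
  y_{n+1}/y_n = 1 + 3/4z + 1/4z(1+5/8z) = 1 + z + 5/32z²
  Hence R(z) = 1 + z + 5/32z².

Solve |R(x)|<1 on ℝ⁻.
x=-0.91: |R|=0.2194
R=1: x+5/32x²=0 ⇒ x=−32/5=-6.4000; min R=1−1/(4·5/32)=-0.6000>−1
Confirm numerically:
  x=-5.383: |R|=0.14461 <1
  x=-4.773: |R|=0.21339 <1
  x=-2.976: |R|=0.59216 <1
  x=-6.935: |R|=1.57972 >1
  x=-6.590: |R|=1.19564 >1
Stable set (-6.4000, 0).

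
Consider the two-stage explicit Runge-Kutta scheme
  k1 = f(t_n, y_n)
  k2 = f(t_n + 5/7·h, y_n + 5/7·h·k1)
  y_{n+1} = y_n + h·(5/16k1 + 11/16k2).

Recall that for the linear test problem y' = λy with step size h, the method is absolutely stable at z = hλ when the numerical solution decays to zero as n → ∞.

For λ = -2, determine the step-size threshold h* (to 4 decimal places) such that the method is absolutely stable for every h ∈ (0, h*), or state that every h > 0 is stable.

Set f=λy, z=hλ:
  k1=λy_n ⇒ h·k1=z·y_n;  k2=λ(1+5/7z)y_n ⇒ h·k2=z(1+5/7z)y_n
  y_{n+1}/y_n = 1 + 5/16z + 11/16z(1+5/7z) = 1 + z + 55/112z²
  Hence R(z) = 1 + z + 55/112z².

Boundary: |R(x)|=1, x<0.
x=-1.04: |R|=0.4911
R=1: x+55/112x²=0 ⇒ x=−112/55=-2.0364; min R=1−1/(4·55/112)=0.4909>−1
Confirm numerically:
  x=-1.527: |R|=0.61805 <1
  x=-1.302: |R|=0.53047 <1
  x=-1.163: |R|=0.50121 <1
  x=-2.526: |R|=1.60737 >1
  x=-2.273: |R|=1.26413 >1
  x=-2.071: |R|=1.03523 >1
So |R|<1 on (-2.0364, 0).

(-2.0364,0); λ=-2 ⇒ h* = (112/55)/2 = 1.0182.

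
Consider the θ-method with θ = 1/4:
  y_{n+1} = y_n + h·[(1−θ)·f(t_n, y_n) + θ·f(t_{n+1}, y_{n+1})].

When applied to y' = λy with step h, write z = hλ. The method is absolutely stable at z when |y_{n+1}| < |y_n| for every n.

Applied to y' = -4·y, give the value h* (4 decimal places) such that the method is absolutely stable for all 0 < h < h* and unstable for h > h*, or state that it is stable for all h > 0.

(-4.0000,0); λ=-4 ⇒ h* = (4)/4 = 1.0000.

Set f=λy, z=hλ:
  y_{n+1} = y_n + z·[3/4·y_n + 1/4·y_{n+1}] ⇒ (1 − 1/4z)y_{n+1} = (1 + 3/4z)y_n
  ⇒ R(z) = (1 + 3/4z)/(1 − 1/4z).

Need |R(x)|<1, x<0.
x=-0.99: |R|=0.2064
R=−1: 1+3/4x = −1+1/4x ⇒ -1/2x=2 ⇒ x=2/(-1/2)=-4.0000
Confirm numerically:
  x=-3.869: |R|=0.96670 <1
  x=-3.555: |R|=0.88220 <1
  x=-2.881: |R|=0.67476 <1
  x=-2.693: |R|=0.60944 <1
  x=-4.588: |R|=1.13694 >1
  x=-4.399: |R|=1.09501 >1
  x=-4.084: |R|=1.02078 >1
Interval (-4.0000, 0).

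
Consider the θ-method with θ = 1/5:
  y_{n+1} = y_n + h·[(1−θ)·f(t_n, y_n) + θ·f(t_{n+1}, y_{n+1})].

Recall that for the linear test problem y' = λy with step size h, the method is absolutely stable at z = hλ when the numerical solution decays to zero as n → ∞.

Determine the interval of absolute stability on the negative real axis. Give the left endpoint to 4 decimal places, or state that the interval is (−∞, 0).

z∈(-3.3333,0).

Test eqn y'=λy, z=hλ:
  y_{n+1} = y_n + z·[4/5·y_n + 1/5·y_{n+1}] ⇒ (1 − 1/5z)y_{n+1} = (1 + 4/5z)y_n
  Hence R(z) = (1 + 4/5z)/(1 − 1/5z).

Boundary: |R(x)|=1, x<0.
x=-1.47: |R|=0.1360
R=−1: 1+4/5x = −1+1/5x ⇒ -3/5x=2 ⇒ x=2/(-3/5)=-3.3333
Confirm numerically:
  x=-2.914: |R|=0.84104 <1
  x=-2.904: |R|=0.83704 <1
  x=-2.703: |R|=0.75451 <1
  x=-2.626: |R|=0.72174 <1
  x=-3.873: |R|=1.18246 >1
  x=-3.664: |R|=1.11450 >1
  x=-3.363: |R|=1.01064 >1
Interval (-3.3333, 0).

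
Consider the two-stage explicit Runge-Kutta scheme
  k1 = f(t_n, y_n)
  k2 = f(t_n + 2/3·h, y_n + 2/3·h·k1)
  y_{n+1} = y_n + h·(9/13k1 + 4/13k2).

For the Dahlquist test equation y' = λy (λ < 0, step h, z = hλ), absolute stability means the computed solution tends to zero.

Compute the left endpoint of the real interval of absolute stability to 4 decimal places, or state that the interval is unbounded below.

With y'=λy (z=hλ):
  k1=λy_n ⇒ h·k1=z·y_n;  k2=λ(1+2/3z)y_n ⇒ h·k2=z(1+2/3z)y_n
  y_{n+1}/y_n = 1 + 9/13z + 4/13z(1+2/3z) = 1 + z + 8/39z²
  ⇒ R(z) = 1 + z + 8/39z².

Solve |R(x)|<1 on ℝ⁻.
x=-0.72: |R|=0.3863
R=1: x+8/39x²=0 ⇒ x=−39/8=-4.8750; min R=1−1/(4·8/39)=-0.2188>−1
Confirm numerically:
  x=-4.352: |R|=0.53311 <1
  x=-4.011: |R|=0.28913 <1
  x=-3.565: |R|=0.04202 <1
  x=-3.285: |R|=0.07142 <1
  x=-5.397: |R|=1.57789 >1
  x=-5.067: |R|=1.19956 >1
  x=-5.023: |R|=1.15249 >1
Stable set (-4.8750, 0).

left endpoint -4.8750.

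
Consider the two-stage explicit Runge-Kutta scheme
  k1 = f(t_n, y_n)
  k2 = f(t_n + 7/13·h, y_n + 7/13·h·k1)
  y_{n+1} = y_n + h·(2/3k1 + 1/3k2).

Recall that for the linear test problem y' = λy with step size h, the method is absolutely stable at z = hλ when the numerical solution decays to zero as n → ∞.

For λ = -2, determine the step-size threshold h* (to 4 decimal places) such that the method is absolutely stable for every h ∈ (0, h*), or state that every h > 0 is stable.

On y'=λy, z=hλ:
  k1=λy_n ⇒ h·k1=z·y_n;  k2=λ(1+7/13z)y_n ⇒ h·k2=z(1+7/13z)y_n
  y_{n+1}/y_n = 1 + 2/3z + 1/3z(1+7/13z) = 1 + z + 7/39z²
  R(z) = 1 + z + 7/39z².

Solve |R(x)|<1 on ℝ⁻.
x=-0.34: |R|=0.6807
R=1: x+7/39x²=0 ⇒ x=−39/7=-5.5714; min R=1−1/(4·7/39)=-0.3929>−1
Confirm numerically:
  x=-3.538: |R|=0.29128 <1
  x=-2.529: |R|=0.38103 <1
  x=-2.326: |R|=0.35492 <1
  x=-6.092: |R|=1.56921 >1
  x=-5.618: |R|=1.04696 >1
So |R|<1 on (-5.5714, 0).

(-5.5714,0); λ=-2 ⇒ h* = (39/7)/2 = 2.7857.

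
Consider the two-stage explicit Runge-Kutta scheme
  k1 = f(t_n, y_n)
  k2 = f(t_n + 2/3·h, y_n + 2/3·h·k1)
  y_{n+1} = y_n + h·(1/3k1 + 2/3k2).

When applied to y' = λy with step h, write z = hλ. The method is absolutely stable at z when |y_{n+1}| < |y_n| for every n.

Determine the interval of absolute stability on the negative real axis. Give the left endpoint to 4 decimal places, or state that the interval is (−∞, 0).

z∈(-2.2500,0).

On y'=λy, z=hλ:
  k1=λy_n ⇒ h·k1=z·y_n;  k2=λ(1+2/3z)y_n ⇒ h·k2=z(1+2/3z)y_n
  y_{n+1}/y_n = 1 + 1/3z + 2/3z(1+2/3z) = 1 + z + 4/9z²
  R(z) = 1 + z + 4/9z².

Need |R(x)|<1, x<0.
x=-1.32: |R|=0.4544
R=1: x+4/9x²=0 ⇒ x=−9/4=-2.2500; min R=1−1/(4·4/9)=0.4375>−1
Confirm numerically:
  x=-2.196: |R|=0.94730 <1
  x=-1.704: |R|=0.58650 <1
  x=-1.238: |R|=0.44318 <1
  x=-1.168: |R|=0.43832 <1
  x=-2.658: |R|=1.48198 >1
  x=-2.503: |R|=1.28145 >1
So |R|<1 on (-2.2500, 0).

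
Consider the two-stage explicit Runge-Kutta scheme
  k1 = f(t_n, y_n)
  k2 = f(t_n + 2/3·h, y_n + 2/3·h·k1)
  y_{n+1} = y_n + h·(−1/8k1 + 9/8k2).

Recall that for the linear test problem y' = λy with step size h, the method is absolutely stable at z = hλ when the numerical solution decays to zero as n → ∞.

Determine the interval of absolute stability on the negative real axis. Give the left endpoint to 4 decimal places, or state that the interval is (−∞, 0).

(-1.3333, 0).

With y'=λy (z=hλ):
  k1=λy_n ⇒ h·k1=z·y_n;  k2=λ(1+2/3z)y_n ⇒ h·k2=z(1+2/3z)y_n
  y_{n+1}/y_n = 1 − 1/8z + 9/8z(1+2/3z) = 1 + z + 3/4z²
  ⇒ R(z) = 1 + z + 3/4z².

Boundary: |R(x)|=1, x<0.
x=-0.67: |R|=0.6667
R=1: x+3/4x²=0 ⇒ x=−4/3=-1.3333; min R=1−1/(4·3/4)=0.6667>−1
Confirm numerically:
  x=-1.250: |R|=0.92188 <1
  x=-1.223: |R|=0.89880 <1
  x=-1.075: |R|=0.79172 <1
  x=-0.856: |R|=0.69355 <1
  x=-1.811: |R|=1.64879 >1
  x=-1.788: |R|=1.60971 >1
  x=-1.558: |R|=1.26252 >1
Interval (-1.3333, 0).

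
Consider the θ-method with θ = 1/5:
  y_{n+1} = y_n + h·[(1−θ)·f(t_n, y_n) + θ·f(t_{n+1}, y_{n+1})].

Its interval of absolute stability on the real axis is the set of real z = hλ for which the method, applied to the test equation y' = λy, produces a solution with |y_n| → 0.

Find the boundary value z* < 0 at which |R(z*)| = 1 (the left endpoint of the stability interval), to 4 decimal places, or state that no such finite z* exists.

z* = -3.3333.

Set f=λy, z=hλ:
  y_{n+1} = y_n + z·[4/5·y_n + 1/5·y_{n+1}] ⇒ (1 − 1/5z)y_{n+1} = (1 + 4/5z)y_n
  R(z) = (1 + 4/5z)/(1 − 1/5z).

Solve |R(x)|<1 on ℝ⁻.
x=-1.32: |R|=0.0443
R=−1: 1+4/5x = −1+1/5x ⇒ -3/5x=2 ⇒ x=2/(-3/5)=-3.3333
Confirm numerically:
  x=-3.154: |R|=0.93402 <1
  x=-2.811: |R|=0.79939 <1
  x=-1.975: |R|=0.41577 <1
  x=-1.409: |R|=0.09924 <1
  x=-3.921: |R|=1.19762 >1
  x=-3.722: |R|=1.13368 >1
So |R|<1 on (-3.3333, 0).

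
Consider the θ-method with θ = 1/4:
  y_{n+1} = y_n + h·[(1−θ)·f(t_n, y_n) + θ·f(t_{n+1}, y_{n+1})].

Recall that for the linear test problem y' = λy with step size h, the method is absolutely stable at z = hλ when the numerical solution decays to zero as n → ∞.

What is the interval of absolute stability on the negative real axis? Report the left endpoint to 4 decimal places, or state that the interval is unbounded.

Test eqn y'=λy, z=hλ:
  y_{n+1} = y_n + z·[3/4·y_n + 1/4·y_{n+1}] ⇒ (1 − 1/4z)y_{n+1} = (1 + 3/4z)y_n
  R(z) = (1 + 3/4z)/(1 − 1/4z).

Need |R(x)|<1, x<0.
x=-1.03: |R|=0.1809
R=−1: 1+3/4x = −1+1/4x ⇒ -1/2x=2 ⇒ x=2/(-1/2)=-4.0000
Confirm numerically:
  x=-3.524: |R|=0.87347 <1
  x=-3.515: |R|=0.87092 <1
  x=-3.185: |R|=0.77314 <1
  x=-2.903: |R|=0.68217 <1
  x=-4.482: |R|=1.11365 >1
  x=-4.372: |R|=1.08887 >1
Interval (-4.0000, 0).

(-4.0000, 0).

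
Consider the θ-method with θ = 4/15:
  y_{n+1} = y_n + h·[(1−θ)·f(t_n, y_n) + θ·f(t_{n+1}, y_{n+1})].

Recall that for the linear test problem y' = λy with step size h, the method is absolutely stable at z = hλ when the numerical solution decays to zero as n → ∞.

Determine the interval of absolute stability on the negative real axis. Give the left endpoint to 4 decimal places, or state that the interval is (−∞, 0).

(-4.2857, 0).

Test eqn y'=λy, z=hλ:
  y_{n+1} = y_n + z·[11/15·y_n + 4/15·y_{n+1}] ⇒ (1 − 4/15z)y_{n+1} = (1 + 11/15z)y_n
  ⇒ R(z) = (1 + 11/15z)/(1 − 4/15z).

Solve |R(x)|<1 on ℝ⁻.
x=-0.89: |R|=0.2807
R=−1: 1+11/15x = −1+4/15x ⇒ -7/15x=2 ⇒ x=2/(-7/15)=-4.2857
Confirm numerically:
  x=-3.445: |R|=0.79552 <1
  x=-2.028: |R|=0.31620 <1
  x=-1.992: |R|=0.30094 <1
  x=-4.882: |R|=1.12089 >1
  x=-4.873: |R|=1.11919 >1
  x=-4.347: |R|=1.01325 >1
So |R|<1 on (-4.2857, 0).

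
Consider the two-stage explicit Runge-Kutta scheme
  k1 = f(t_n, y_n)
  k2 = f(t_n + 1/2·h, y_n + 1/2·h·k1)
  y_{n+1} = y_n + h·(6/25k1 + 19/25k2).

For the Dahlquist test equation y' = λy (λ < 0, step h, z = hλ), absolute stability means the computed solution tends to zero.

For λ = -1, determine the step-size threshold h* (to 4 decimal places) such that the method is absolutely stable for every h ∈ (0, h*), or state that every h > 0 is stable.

(-2.6316,0); λ=-1 ⇒ h* = (50/19)/1 = 2.6316.

Set f=λy, z=hλ:
  k1=λy_n ⇒ h·k1=z·y_n;  k2=λ(1+1/2z)y_n ⇒ h·k2=z(1+1/2z)y_n
  y_{n+1}/y_n = 1 + 6/25z + 19/25z(1+1/2z) = 1 + z + 19/50z²
  ⇒ R(z) = 1 + z + 19/50z².

Find x<0 with |R(x)|<1.
x=-1.28: |R|=0.3426
R=1: x+19/50x²=0 ⇒ x=−50/19=-2.6316; min R=1−1/(4·19/50)=0.3421>−1
Confirm numerically:
  x=-2.352: |R|=0.75012 <1
  x=-2.327: |R|=0.73067 <1
  x=-2.045: |R|=0.54417 <1
  x=-1.184: |R|=0.34871 <1
  x=-2.883: |R|=1.27544 >1
  x=-2.725: |R|=1.09674 >1
Interval (-2.6316, 0).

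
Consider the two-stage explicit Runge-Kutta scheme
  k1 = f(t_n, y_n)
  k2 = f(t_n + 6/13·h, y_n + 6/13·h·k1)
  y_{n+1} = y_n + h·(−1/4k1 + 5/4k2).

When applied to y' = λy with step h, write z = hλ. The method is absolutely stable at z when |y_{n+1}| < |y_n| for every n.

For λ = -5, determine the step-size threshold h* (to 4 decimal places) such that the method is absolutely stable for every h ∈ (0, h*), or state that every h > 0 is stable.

With y'=λy (z=hλ):
  k1=λy_n ⇒ h·k1=z·y_n;  k2=λ(1+6/13z)y_n ⇒ h·k2=z(1+6/13z)y_n
  y_{n+1}/y_n = 1 − 1/4z + 5/4z(1+6/13z) = 1 + z + 15/26z²
  Hence R(z) = 1 + z + 15/26z².

Boundary: |R(x)|=1, x<0.
x=-0.78: |R|=0.5710
R=1: x+15/26x²=0 ⇒ x=−26/15=-1.7333; min R=1−1/(4·15/26)=0.5667>−1
Confirm numerically:
  x=-1.623: |R|=0.89669 <1
  x=-1.518: |R|=0.81142 <1
  x=-1.506: |R|=0.80248 <1
  x=-2.028: |R|=1.34476 >1
  x=-1.869: |R|=1.14629 >1
Interval (-1.7333, 0).

(-1.7333,0); λ=-5 ⇒ h* = (26/15)/5 = 0.3467.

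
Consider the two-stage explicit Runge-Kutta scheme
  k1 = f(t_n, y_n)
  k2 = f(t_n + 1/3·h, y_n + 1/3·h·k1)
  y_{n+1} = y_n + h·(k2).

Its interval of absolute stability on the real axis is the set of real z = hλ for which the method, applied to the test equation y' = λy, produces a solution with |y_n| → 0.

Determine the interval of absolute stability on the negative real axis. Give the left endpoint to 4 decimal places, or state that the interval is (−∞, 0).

(-3.0000, 0).

Test eqn y'=λy, z=hλ:
  k1=λy_n ⇒ h·k1=z·y_n;  k2=λ(1+1/3z)y_n ⇒ h·k2=z(1+1/3z)y_n
  y_{n+1}/y_n = 1 + z(1+1/3z) = 1 + z + 1/3z²
  Hence R(z) = 1 + z + 1/3z².

Solve |R(x)|<1 on ℝ⁻.
x=-0.55: |R|=0.5508
R=1: x+1/3x²=0 ⇒ x=−3=-3.0000; min R=1−1/(4·1/3)=0.2500>−1
Confirm numerically:
  x=-2.860: |R|=0.86653 <1
  x=-2.374: |R|=0.50463 <1
  x=-1.337: |R|=0.25886 <1
  x=-1.219: |R|=0.27632 <1
  x=-3.585: |R|=1.69907 >1
  x=-3.307: |R|=1.33842 >1
So |R|<1 on (-3.0000, 0).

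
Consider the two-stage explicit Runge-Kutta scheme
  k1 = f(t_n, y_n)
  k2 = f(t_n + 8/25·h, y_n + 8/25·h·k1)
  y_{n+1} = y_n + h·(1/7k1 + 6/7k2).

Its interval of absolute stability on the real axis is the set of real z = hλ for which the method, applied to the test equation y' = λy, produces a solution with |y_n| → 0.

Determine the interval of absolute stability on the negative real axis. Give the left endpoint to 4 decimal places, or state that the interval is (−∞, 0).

z∈(-3.6458,0).

On y'=λy, z=hλ:
  k1=λy_n ⇒ h·k1=z·y_n;  k2=λ(1+8/25z)y_n ⇒ h·k2=z(1+8/25z)y_n
  y_{n+1}/y_n = 1 + 1/7z + 6/7z(1+8/25z) = 1 + z + 48/175z²
  so R(z) = 1 + z + 48/175z².

Need |R(x)|<1, x<0.
x=-0.47: |R|=0.5906
R=1: x+48/175x²=0 ⇒ x=−175/48=-3.6458; min R=1−1/(4·48/175)=0.0885>−1
Confirm numerically:
  x=-3.123: |R|=0.55214 <1
  x=-2.227: |R|=0.13333 <1
  x=-1.544: |R|=0.10988 <1
  x=-4.075: |R|=1.47969 >1
  x=-3.750: |R|=1.10714 >1
Stable set (-3.6458, 0).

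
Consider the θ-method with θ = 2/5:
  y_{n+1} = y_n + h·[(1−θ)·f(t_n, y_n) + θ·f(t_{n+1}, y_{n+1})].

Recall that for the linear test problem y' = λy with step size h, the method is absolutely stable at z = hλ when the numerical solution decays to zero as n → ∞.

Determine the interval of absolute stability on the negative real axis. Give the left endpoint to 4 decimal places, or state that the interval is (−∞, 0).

With y'=λy (z=hλ):
  y_{n+1} = y_n + z·[3/5·y_n + 2/5·y_{n+1}] ⇒ (1 − 2/5z)y_{n+1} = (1 + 3/5z)y_n
  ⇒ R(z) = (1 + 3/5z)/(1 − 2/5z).

Need |R(x)|<1, x<0.
x=-1.71: |R|=0.0154
R=−1: 1+3/5x = −1+2/5x ⇒ -1/5x=2 ⇒ x=2/(-1/5)=-10.0000
Confirm numerically:
  x=-9.818: |R|=0.99261 <1
  x=-8.428: |R|=0.92807 <1
  x=-5.912: |R|=0.75701 <1
  x=-10.589: |R|=1.02250 >1
  x=-10.294: |R|=1.01149 >1
  x=-10.042: |R|=1.00167 >1
So |R|<1 on (-10.0000, 0).

(-10.0000, 0).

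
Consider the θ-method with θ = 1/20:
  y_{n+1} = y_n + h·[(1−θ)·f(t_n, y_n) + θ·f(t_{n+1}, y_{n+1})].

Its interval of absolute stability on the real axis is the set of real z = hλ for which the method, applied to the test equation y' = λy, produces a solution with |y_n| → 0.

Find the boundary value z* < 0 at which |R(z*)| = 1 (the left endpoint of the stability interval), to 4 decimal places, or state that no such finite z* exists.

left endpoint -2.2222.

On y'=λy, z=hλ:
  y_{n+1} = y_n + z·[19/20·y_n + 1/20·y_{n+1}] ⇒ (1 − 1/20z)y_{n+1} = (1 + 19/20z)y_n
  Hence R(z) = (1 + 19/20z)/(1 − 1/20z).

Need |R(x)|<1, x<0.
x=-1.78: |R|=0.6345
R=−1: 1+19/20x = −1+1/20x ⇒ -9/10x=2 ⇒ x=2/(-9/10)=-2.2222
Confirm numerically:
  x=-1.766: |R|=0.62271 <1
  x=-1.707: |R|=0.57276 <1
  x=-1.617: |R|=0.49604 <1
  x=-1.366: |R|=0.27867 <1
  x=-2.487: |R|=1.21194 >1
  x=-2.458: |R|=1.18897 >1
Stable set (-2.2222, 0).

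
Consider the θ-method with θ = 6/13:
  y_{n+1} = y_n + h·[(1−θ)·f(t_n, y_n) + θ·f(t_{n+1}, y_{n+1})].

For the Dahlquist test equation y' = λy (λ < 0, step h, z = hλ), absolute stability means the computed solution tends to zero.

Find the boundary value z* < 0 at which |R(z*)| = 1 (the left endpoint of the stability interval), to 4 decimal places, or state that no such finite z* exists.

Set f=λy, z=hλ:
  y_{n+1} = y_n + z·[7/13·y_n + 6/13·y_{n+1}] ⇒ (1 − 6/13z)y_{n+1} = (1 + 7/13z)y_n
  R(z) = (1 + 7/13z)/(1 − 6/13z).

Find x<0 with |R(x)|<1.
x=-0.88: |R|=0.3742
R=−1: 1+7/13x = −1+6/13x ⇒ -1/13x=2 ⇒ x=2/(-1/13)=-26.0000
Confirm numerically:
  x=-18.004: |R|=0.93393 <1
  x=-15.671: |R|=0.90349 <1
  x=-10.791: |R|=0.80438 <1
  x=-26.253: |R|=1.00148 >1
  x=-26.223: |R|=1.00131 >1
  x=-26.130: |R|=1.00077 >1
Interval (-26.0000, 0).

left endpoint -26.0000.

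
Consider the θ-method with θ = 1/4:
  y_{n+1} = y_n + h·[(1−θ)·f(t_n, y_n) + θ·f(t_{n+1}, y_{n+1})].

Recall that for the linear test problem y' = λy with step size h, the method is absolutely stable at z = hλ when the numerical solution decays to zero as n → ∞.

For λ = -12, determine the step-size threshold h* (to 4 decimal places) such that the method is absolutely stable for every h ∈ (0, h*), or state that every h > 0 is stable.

Test eqn y'=λy, z=hλ:
  y_{n+1} = y_n + z·[3/4·y_n + 1/4·y_{n+1}] ⇒ (1 − 1/4z)y_{n+1} = (1 + 3/4z)y_n
  ⇒ R(z) = (1 + 3/4z)/(1 − 1/4z).

Boundary: |R(x)|=1, x<0.
x=-1.79: |R|=0.2366
R=−1: 1+3/4x = −1+1/4x ⇒ -1/2x=2 ⇒ x=2/(-1/2)=-4.0000
Confirm numerically:
  x=-3.978: |R|=0.99448 <1
  x=-3.342: |R|=0.82076 <1
  x=-2.551: |R|=0.55762 <1
  x=-4.459: |R|=1.10852 >1
  x=-4.414: |R|=1.09841 >1
  x=-4.300: |R|=1.07229 >1
Interval (-4.0000, 0).

(-4.0000,0); λ=-12 ⇒ h* = (4)/12 = 0.3333.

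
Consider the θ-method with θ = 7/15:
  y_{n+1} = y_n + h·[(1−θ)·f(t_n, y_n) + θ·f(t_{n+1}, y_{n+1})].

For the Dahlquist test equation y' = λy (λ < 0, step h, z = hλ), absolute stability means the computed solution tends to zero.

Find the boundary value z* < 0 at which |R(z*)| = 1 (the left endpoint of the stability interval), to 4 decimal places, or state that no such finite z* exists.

left endpoint -30.0000.

With y'=λy (z=hλ):
  y_{n+1} = y_n + z·[8/15·y_n + 7/15·y_{n+1}] ⇒ (1 − 7/15z)y_{n+1} = (1 + 8/15z)y_n
  Hence R(z) = (1 + 8/15z)/(1 − 7/15z).

Need |R(x)|<1, x<0.
x=-0.63: |R|=0.5131
R=−1: 1+8/15x = −1+7/15x ⇒ -1/15x=2 ⇒ x=2/(-1/15)=-30.0000
Confirm numerically:
  x=-25.315: |R|=0.97562 <1
  x=-24.333: |R|=0.96942 <1
  x=-23.482: |R|=0.96366 <1
  x=-18.777: |R|=0.92336 <1
  x=-30.507: |R|=1.00222 >1
  x=-30.484: |R|=1.00212 >1
  x=-30.167: |R|=1.00074 >1
So |R|<1 on (-30.0000, 0).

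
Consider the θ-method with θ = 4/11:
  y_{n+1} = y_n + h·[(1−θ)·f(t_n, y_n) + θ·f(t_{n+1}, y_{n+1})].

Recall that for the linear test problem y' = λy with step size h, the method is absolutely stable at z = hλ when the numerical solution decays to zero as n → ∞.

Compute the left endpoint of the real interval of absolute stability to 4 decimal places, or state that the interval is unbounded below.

left endpoint -7.3333.

On y'=λy, z=hλ:
  y_{n+1} = y_n + z·[7/11·y_n + 4/11·y_{n+1}] ⇒ (1 − 4/11z)y_{n+1} = (1 + 7/11z)y_n
  Hence R(z) = (1 + 7/11z)/(1 − 4/11z).

Solve |R(x)|<1 on ℝ⁻.
x=-1.54: |R|=0.0128
R=−1: 1+7/11x = −1+4/11x ⇒ -3/11x=2 ⇒ x=2/(-3/11)=-7.3333
Confirm numerically:
  x=-4.119: |R|=0.64904 <1
  x=-3.866: |R|=0.60694 <1
  x=-3.117: |R|=0.46101 <1
  x=-7.559: |R|=1.01642 >1
  x=-7.383: |R|=1.00368 >1
Stable set (-7.3333, 0).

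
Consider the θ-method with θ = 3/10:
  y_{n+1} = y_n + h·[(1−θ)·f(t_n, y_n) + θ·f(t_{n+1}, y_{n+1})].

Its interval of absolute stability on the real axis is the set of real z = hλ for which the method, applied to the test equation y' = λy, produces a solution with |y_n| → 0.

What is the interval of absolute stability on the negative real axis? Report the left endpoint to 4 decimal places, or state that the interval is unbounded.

On y'=λy, z=hλ:
  y_{n+1} = y_n + z·[7/10·y_n + 3/10·y_{n+1}] ⇒ (1 − 3/10z)y_{n+1} = (1 + 7/10z)y_n
  Hence R(z) = (1 + 7/10z)/(1 − 3/10z).

Find x<0 with |R(x)|<1.
x=-1.23: |R|=0.1015
R=−1: 1+7/10x = −1+3/10x ⇒ -2/5x=2 ⇒ x=2/(-2/5)=-5.0000
Confirm numerically:
  x=-4.391: |R|=0.89488 <1
  x=-2.511: |R|=0.43216 <1
  x=-2.110: |R|=0.29210 <1
  x=-5.586: |R|=1.08760 >1
  x=-5.065: |R|=1.01032 >1
  x=-5.053: |R|=1.00843 >1
So |R|<1 on (-5.0000, 0).

(-5.0000, 0).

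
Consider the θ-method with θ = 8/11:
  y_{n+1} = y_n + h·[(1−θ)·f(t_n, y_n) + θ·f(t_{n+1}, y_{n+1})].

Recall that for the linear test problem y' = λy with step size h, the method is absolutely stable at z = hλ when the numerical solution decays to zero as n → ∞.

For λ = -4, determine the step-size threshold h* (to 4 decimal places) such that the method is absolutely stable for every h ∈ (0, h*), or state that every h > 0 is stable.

On y'=λy, z=hλ:
  y_{n+1} = y_n + z·[3/11·y_n + 8/11·y_{n+1}] ⇒ (1 − 8/11z)y_{n+1} = (1 + 3/11z)y_n
  Hence R(z) = (1 + 3/11z)/(1 − 8/11z).

Need |R(x)|<1, x<0.
x=-1.28: |R|=0.3371
x=-2: |R|=0.1852
x=-10: |R|=0.2088
x=-100: |R|=0.3564
θ=8/11≥1/2 ⇒ |1+3/11x|<|1−8/11x| ∀x<0 ⇒ stable on all of ℝ⁻.

(−∞, 0) — no finite endpoint. Any h>0 works for λ=-4.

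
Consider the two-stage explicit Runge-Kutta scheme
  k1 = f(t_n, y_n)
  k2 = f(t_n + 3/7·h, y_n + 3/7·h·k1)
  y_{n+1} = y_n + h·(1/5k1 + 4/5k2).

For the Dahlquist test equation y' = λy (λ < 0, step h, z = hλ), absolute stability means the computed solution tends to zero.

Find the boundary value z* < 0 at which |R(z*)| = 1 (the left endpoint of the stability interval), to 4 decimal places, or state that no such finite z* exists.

left endpoint -2.9167.

On y'=λy, z=hλ:
  k1=λy_n ⇒ h·k1=z·y_n;  k2=λ(1+3/7z)y_n ⇒ h·k2=z(1+3/7z)y_n
  y_{n+1}/y_n = 1 + 1/5z + 4/5z(1+3/7z) = 1 + z + 12/35z²
  ⇒ R(z) = 1 + z + 12/35z².

Need |R(x)|<1, x<0.
x=-1.67: |R|=0.2862
R=1: x+12/35x²=0 ⇒ x=−35/12=-2.9167; min R=1−1/(4·12/35)=0.2708>−1
Confirm numerically:
  x=-2.637: |R|=0.74715 <1
  x=-2.300: |R|=0.51371 <1
  x=-2.274: |R|=0.49894 <1
  x=-1.765: |R|=0.30308 <1
  x=-3.147: |R|=1.24852 >1
  x=-3.045: |R|=1.13398 >1
So |R|<1 on (-2.9167, 0).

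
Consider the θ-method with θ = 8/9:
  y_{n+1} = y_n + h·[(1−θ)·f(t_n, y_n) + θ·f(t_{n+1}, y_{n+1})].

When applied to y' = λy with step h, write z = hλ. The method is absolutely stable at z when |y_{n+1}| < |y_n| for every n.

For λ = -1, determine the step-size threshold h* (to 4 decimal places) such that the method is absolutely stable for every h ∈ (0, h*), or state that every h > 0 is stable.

On y'=λy, z=hλ:
  y_{n+1} = y_n + z·[1/9·y_n + 8/9·y_{n+1}] ⇒ (1 − 8/9z)y_{n+1} = (1 + 1/9z)y_n
  ⇒ R(z) = (1 + 1/9z)/(1 − 8/9z).

Solve |R(x)|<1 on ℝ⁻.
x=-0.62: |R|=0.6003
x=-2: |R|=0.2800
x=-10: |R|=0.0112
x=-100: |R|=0.1125
θ=8/9≥1/2 ⇒ |1+1/9x|<|1−8/9x| ∀x<0 ⇒ stable on all of ℝ⁻.

(−∞, 0) — no finite endpoint. Any h>0 works for λ=-1.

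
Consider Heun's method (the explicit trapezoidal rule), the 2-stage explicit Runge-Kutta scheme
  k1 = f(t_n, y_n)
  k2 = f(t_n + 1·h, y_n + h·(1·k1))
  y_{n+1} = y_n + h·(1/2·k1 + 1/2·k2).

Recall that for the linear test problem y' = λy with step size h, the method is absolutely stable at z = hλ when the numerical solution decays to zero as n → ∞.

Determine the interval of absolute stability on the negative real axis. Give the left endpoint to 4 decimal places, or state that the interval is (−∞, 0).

Set f=λy, z=hλ:
  order 2, 2-stage ⇒ R(z)=1+z+z^2/2
  (e.g. R(-0.54)=0.60580, |R|=0.60580)

Solve |R(x)|<1 on ℝ⁻.
x=-0.54: |R|=0.6058
|R(-2.4)|=1.4800 |R(-1.45)|=0.6013 |R(-1.35)|=0.5613
Bisect:
  x_lo=-2.4626 |R|=1.5696  x_hi=-0.3352 |R|=0.7210
  mid=-1.39892 |R|=0.57957 →hi
  mid=-1.93078 |R|=0.93317 →hi
  mid=-2.19670 |R|=1.21605 →lo
  mid=-2.06374 |R|=1.06577 →lo
  mid=-1.99726 |R|=0.99726 →hi
  mid=-2.03050 |R|=1.03096 →lo
  mid=-2.01388 |R|=1.01398 →lo
  mid=-2.00557 |R|=1.00558 →lo
  ...
  [-2.00012,-1.99999] ⇒ x*=-2.0000
So |R|<1 on (-2.0000, 0).

z∈(-2.0000,0).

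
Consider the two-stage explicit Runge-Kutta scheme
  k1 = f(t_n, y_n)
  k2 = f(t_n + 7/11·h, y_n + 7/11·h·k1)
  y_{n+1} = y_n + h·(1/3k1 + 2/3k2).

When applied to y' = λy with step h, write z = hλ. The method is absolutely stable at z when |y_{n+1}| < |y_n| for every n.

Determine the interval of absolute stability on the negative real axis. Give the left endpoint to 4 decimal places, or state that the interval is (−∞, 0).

Test eqn y'=λy, z=hλ:
  k1=λy_n ⇒ h·k1=z·y_n;  k2=λ(1+7/11z)y_n ⇒ h·k2=z(1+7/11z)y_n
  y_{n+1}/y_n = 1 + 1/3z + 2/3z(1+7/11z) = 1 + z + 14/33z²
  R(z) = 1 + z + 14/33z².

Find x<0 with |R(x)|<1.
x=-0.83: |R|=0.4623
R=1: x+14/33x²=0 ⇒ x=−33/14=-2.3571; min R=1−1/(4·14/33)=0.4107>−1
Confirm numerically:
  x=-1.856: |R|=0.60540 <1
  x=-1.462: |R|=0.44479 <1
  x=-1.336: |R|=0.42123 <1
  x=-0.987: |R|=0.42628 <1
  x=-2.706: |R|=1.40049 >1
  x=-2.575: |R|=1.23799 >1
  x=-2.461: |R|=1.10843 >1
Interval (-2.3571, 0).

(-2.3571, 0).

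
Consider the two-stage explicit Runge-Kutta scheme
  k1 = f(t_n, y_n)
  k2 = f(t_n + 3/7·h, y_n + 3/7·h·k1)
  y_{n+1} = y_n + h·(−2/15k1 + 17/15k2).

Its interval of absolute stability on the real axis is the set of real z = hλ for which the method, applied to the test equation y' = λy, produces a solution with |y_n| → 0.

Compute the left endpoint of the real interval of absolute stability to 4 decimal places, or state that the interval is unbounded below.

Set f=λy, z=hλ:
  k1=λy_n ⇒ h·k1=z·y_n;  k2=λ(1+3/7z)y_n ⇒ h·k2=z(1+3/7z)y_n
  y_{n+1}/y_n = 1 − 2/15z + 17/15z(1+3/7z) = 1 + z + 17/35z²
  ⇒ R(z) = 1 + z + 17/35z².

Boundary: |R(x)|=1, x<0.
x=-1.07: |R|=0.4861
R=1: x+17/35x²=0 ⇒ x=−35/17=-2.0588; min R=1−1/(4·17/35)=0.4853>−1
Confirm numerically:
  x=-1.579: |R|=0.63200 <1
  x=-1.548: |R|=0.61592 <1
  x=-1.320: |R|=0.52631 <1
  x=-2.314: |R|=1.28680 >1
  x=-2.280: |R|=1.24494 >1
Interval (-2.0588, 0).

z* = -2.0588.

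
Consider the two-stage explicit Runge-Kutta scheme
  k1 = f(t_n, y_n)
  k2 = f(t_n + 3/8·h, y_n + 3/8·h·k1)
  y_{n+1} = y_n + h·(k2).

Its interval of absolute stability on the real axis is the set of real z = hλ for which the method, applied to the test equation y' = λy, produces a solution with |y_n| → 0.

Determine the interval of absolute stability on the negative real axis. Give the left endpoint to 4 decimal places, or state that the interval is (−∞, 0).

(-2.6667, 0).

Test eqn y'=λy, z=hλ:
  k1=λy_n ⇒ h·k1=z·y_n;  k2=λ(1+3/8z)y_n ⇒ h·k2=z(1+3/8z)y_n
  y_{n+1}/y_n = 1 + z(1+3/8z) = 1 + z + 3/8z²
  R(z) = 1 + z + 3/8z².

Find x<0 with |R(x)|<1.
x=-1.03: |R|=0.3678
R=1: x+3/8x²=0 ⇒ x=−8/3=-2.6667; min R=1−1/(4·3/8)=0.3333>−1
Confirm numerically:
  x=-2.229: |R|=0.63417 <1
  x=-2.071: |R|=0.53739 <1
  x=-1.947: |R|=0.47455 <1
  x=-3.007: |R|=1.38377 >1
  x=-2.842: |R|=1.18686 >1
  x=-2.839: |R|=1.18347 >1
Interval (-2.6667, 0).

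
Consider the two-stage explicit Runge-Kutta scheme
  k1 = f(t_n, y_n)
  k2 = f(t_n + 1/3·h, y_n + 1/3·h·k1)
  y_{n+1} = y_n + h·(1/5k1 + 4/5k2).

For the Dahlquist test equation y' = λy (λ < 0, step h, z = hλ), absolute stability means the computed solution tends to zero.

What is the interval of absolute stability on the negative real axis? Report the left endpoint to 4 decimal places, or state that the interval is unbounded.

Set f=λy, z=hλ:
  k1=λy_n ⇒ h·k1=z·y_n;  k2=λ(1+1/3z)y_n ⇒ h·k2=z(1+1/3z)y_n
  y_{n+1}/y_n = 1 + 1/5z + 4/5z(1+1/3z) = 1 + z + 4/15z²
  ⇒ R(z) = 1 + z + 4/15z².

Boundary: |R(x)|=1, x<0.
x=-0.48: |R|=0.5814
R=1: x+4/15x²=0 ⇒ x=−15/4=-3.7500; min R=1−1/(4·4/15)=0.0625>−1
Confirm numerically:
  x=-3.135: |R|=0.48586 <1
  x=-3.059: |R|=0.43633 <1
  x=-1.759: |R|=0.06609 <1
  x=-4.201: |R|=1.50524 >1
  x=-4.163: |R|=1.45849 >1
  x=-4.038: |R|=1.31012 >1
So |R|<1 on (-3.7500, 0).

z∈(-3.7500,0).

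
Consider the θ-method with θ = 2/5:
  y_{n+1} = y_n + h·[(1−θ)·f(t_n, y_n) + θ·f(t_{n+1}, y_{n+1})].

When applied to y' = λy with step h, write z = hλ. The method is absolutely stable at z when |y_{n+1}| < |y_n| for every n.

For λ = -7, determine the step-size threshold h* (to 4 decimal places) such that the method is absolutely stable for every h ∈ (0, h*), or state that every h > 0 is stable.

(-10.0000,0); λ=-7 ⇒ h* = (10)/7 = 1.4286.

Test eqn y'=λy, z=hλ:
  y_{n+1} = y_n + z·[3/5·y_n + 2/5·y_{n+1}] ⇒ (1 − 2/5z)y_{n+1} = (1 + 3/5z)y_n
  Hence R(z) = (1 + 3/5z)/(1 − 2/5z).

Solve |R(x)|<1 on ℝ⁻.
x=-1.33: |R|=0.1319
R=−1: 1+3/5x = −1+2/5x ⇒ -1/5x=2 ⇒ x=2/(-1/5)=-10.0000
Confirm numerically:
  x=-5.778: |R|=0.74499 <1
  x=-4.835: |R|=0.64792 <1
  x=-4.073: |R|=0.54914 <1
  x=-10.562: |R|=1.02151 >1
  x=-10.252: |R|=1.00988 >1
  x=-10.243: |R|=1.00953 >1
Interval (-10.0000, 0).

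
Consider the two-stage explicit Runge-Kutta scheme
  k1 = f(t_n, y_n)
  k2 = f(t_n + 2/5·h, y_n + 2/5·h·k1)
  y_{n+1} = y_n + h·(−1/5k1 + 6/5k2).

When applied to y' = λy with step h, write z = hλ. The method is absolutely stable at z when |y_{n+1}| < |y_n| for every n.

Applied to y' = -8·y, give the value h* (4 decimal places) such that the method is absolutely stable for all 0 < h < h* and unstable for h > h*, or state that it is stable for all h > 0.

On y'=λy, z=hλ:
  k1=λy_n ⇒ h·k1=z·y_n;  k2=λ(1+2/5z)y_n ⇒ h·k2=z(1+2/5z)y_n
  y_{n+1}/y_n = 1 − 1/5z + 6/5z(1+2/5z) = 1 + z + 12/25z²
  R(z) = 1 + z + 12/25z².

Find x<0 with |R(x)|<1.
x=-0.62: |R|=0.5645
R=1: x+12/25x²=0 ⇒ x=−25/12=-2.0833; min R=1−1/(4·12/25)=0.4792>−1
Confirm numerically:
  x=-2.054: |R|=0.97108 <1
  x=-1.772: |R|=0.73519 <1
  x=-1.634: |R|=0.64758 <1
  x=-1.398: |R|=0.54011 <1
  x=-2.474: |R|=1.46392 >1
  x=-2.427: |R|=1.40036 >1
  x=-2.179: |R|=1.10006 >1
Interval (-2.0833, 0).

(-2.0833,0); λ=-8 ⇒ h* = (25/12)/8 = 0.2604.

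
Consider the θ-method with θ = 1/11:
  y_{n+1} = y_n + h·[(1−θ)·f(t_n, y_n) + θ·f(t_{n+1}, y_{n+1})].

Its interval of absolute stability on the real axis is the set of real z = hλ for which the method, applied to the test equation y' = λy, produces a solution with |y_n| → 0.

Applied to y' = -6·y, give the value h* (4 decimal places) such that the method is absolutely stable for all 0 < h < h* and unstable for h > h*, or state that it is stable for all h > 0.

Set f=λy, z=hλ:
  y_{n+1} = y_n + z·[10/11·y_n + 1/11·y_{n+1}] ⇒ (1 − 1/11z)y_{n+1} = (1 + 10/11z)y_n
  ⇒ R(z) = (1 + 10/11z)/(1 − 1/11z).

Boundary: |R(x)|=1, x<0.
x=-1.35: |R|=0.2024
R=−1: 1+10/11x = −1+1/11x ⇒ -9/11x=2 ⇒ x=2/(-9/11)=-2.4444
Confirm numerically:
  x=-2.123: |R|=0.77955 <1
  x=-1.774: |R|=0.52763 <1
  x=-1.752: |R|=0.51129 <1
  x=-2.997: |R|=1.35529 >1
  x=-2.758: |R|=1.20512 >1
  x=-2.576: |R|=1.08721 >1
Interval (-2.4444, 0).

(-2.4444,0); λ=-6 ⇒ h* = (22/9)/6 = 0.4074.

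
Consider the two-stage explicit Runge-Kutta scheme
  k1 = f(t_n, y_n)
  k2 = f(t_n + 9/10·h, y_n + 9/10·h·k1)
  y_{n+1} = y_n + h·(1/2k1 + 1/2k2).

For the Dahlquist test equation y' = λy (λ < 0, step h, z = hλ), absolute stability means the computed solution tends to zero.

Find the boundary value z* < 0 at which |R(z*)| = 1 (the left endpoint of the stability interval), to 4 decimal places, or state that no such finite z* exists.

z* = -2.2222.

On y'=λy, z=hλ:
  k1=λy_n ⇒ h·k1=z·y_n;  k2=λ(1+9/10z)y_n ⇒ h·k2=z(1+9/10z)y_n
  y_{n+1}/y_n = 1 + 1/2z + 1/2z(1+9/10z) = 1 + z + 9/20z²
  so R(z) = 1 + z + 9/20z².

Find x<0 with |R(x)|<1.
x=-0.62: |R|=0.5530
R=1: x+9/20x²=0 ⇒ x=−20/9=-2.2222; min R=1−1/(4·9/20)=0.4444>−1
Confirm numerically:
  x=-1.722: |R|=0.61238 <1
  x=-1.463: |R|=0.50017 <1
  x=-1.282: |R|=0.45759 <1
  x=-1.006: |R|=0.44942 <1
  x=-2.701: |R|=1.58193 >1
  x=-2.602: |R|=1.44468 >1
  x=-2.487: |R|=1.29633 >1
Stable set (-2.2222, 0).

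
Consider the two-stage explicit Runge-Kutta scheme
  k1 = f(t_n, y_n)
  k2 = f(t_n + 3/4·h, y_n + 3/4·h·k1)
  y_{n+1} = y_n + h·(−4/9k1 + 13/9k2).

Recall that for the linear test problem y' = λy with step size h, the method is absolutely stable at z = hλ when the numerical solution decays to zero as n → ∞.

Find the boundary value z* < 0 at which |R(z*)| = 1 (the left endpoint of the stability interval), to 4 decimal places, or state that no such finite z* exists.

z* = -0.9231.

With y'=λy (z=hλ):
  k1=λy_n ⇒ h·k1=z·y_n;  k2=λ(1+3/4z)y_n ⇒ h·k2=z(1+3/4z)y_n
  y_{n+1}/y_n = 1 − 4/9z + 13/9z(1+3/4z) = 1 + z + 13/12z²
  R(z) = 1 + z + 13/12z².

Solve |R(x)|<1 on ℝ⁻.
x=-1.7: |R|=2.4308
R=1: x+13/12x²=0 ⇒ x=−12/13=-0.9231; min R=1−1/(4·13/12)=0.7692>−1
Confirm numerically:
  x=-0.695: |R|=0.82828 <1
  x=-0.489: |R|=0.77005 <1
  x=-0.416: |R|=0.77148 <1
  x=-1.263: |R|=1.46510 >1
  x=-1.139: |R|=1.26643 >1
Interval (-0.9231, 0).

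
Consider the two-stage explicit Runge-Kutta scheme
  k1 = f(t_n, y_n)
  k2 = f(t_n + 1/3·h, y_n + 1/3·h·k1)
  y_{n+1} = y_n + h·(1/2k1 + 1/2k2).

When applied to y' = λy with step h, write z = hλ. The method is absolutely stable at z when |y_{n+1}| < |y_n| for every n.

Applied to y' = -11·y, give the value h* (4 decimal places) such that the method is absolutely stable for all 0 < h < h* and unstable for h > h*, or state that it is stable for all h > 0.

Set f=λy, z=hλ:
  k1=λy_n ⇒ h·k1=z·y_n;  k2=λ(1+1/3z)y_n ⇒ h·k2=z(1+1/3z)y_n
  y_{n+1}/y_n = 1 + 1/2z + 1/2z(1+1/3z) = 1 + z + 1/6z²
  Hence R(z) = 1 + z + 1/6z².

Need |R(x)|<1, x<0.
x=-0.7: |R|=0.3817
R=1: x+1/6x²=0 ⇒ x=−6=-6.0000; min R=1−1/(4·1/6)=-0.5000>−1
Confirm numerically:
  x=-5.711: |R|=0.72492 <1
  x=-4.291: |R|=0.22222 <1
  x=-2.425: |R|=0.44490 <1
  x=-6.542: |R|=1.59096 >1
  x=-6.334: |R|=1.35259 >1
So |R|<1 on (-6.0000, 0).

(-6.0000,0); λ=-11 ⇒ h* = (6)/11 = 0.5455.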